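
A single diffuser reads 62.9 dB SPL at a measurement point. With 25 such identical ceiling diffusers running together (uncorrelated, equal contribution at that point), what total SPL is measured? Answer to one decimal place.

76.9 dB SPL

25 equal incoherent sources raise the level by 10·log₁₀(25) = 13.98 dB.
L_total = 62.9 + 13.98 = 76.9 dB SPL.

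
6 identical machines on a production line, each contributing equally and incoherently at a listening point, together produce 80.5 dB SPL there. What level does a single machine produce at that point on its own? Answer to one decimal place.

6 equal incoherent sources add 10·log₁₀(6) = 7.78 dB over one source.
L_one = 80.5 − 7.78 = 72.7 dB SPL.

72.7 dB SPL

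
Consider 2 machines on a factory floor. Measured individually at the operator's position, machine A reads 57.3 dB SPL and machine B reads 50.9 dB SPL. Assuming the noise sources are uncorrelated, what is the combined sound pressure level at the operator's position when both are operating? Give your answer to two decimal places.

Uncorrelated sources add in intensity (power), not in dB.
L_total = 10·log₁₀(10^(57.3/10) + 10^(50.9/10)) = 10·log₁₀(660100) = 58.20 dB SPL.

58.20 dB SPL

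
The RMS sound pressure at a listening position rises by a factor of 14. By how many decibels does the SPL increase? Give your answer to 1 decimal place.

22.9 dB

Sound pressure is an amplitude quantity: ΔL = 20·log₁₀(p₂/p₁).
20·log₁₀(14) = 22.9 dB.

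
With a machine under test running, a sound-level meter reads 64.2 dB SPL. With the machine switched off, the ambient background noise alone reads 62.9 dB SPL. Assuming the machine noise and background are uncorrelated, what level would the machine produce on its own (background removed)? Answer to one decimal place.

Subtract intensities: L_src = 10·log₁₀(10^(L_total/10) − 10^(L_bg/10)).
L_src = 10·log₁₀(10^(64.2/10) − 10^(62.9/10)) = 10·log₁₀(680400) = 58.3 dB SPL.

58.3 dB SPL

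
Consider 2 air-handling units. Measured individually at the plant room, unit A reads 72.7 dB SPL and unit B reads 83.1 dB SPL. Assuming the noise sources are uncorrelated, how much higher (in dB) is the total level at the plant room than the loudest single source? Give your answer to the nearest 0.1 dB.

0.4 dB

Uncorrelated sources add in intensity (power), not in dB.
L_total = 10·log₁₀(10^(72.7/10) + 10^(83.1/10)) = 83.48 dB SPL.
Excess over the loudest (83.1 dB): 83.48 − 83.1 = 0.4 dB.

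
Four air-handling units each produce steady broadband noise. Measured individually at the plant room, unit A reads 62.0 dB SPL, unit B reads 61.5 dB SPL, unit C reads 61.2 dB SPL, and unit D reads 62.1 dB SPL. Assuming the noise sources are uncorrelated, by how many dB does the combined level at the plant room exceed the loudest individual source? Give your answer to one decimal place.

Incoherent sources sum as intensities:
L_total = 10·log₁₀(10^(62.0/10) + 10^(61.5/10) + 10^(61.2/10) + 10^(62.1/10)) = 67.74 dB SPL.
Excess over the loudest (62.1 dB): 67.74 − 62.1 = 5.6 dB.

5.6 dB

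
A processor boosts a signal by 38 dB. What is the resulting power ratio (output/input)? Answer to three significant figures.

Power ratio = 10^(dB/10).
10^(38/10) = 10^(3.800) = 6310.

6310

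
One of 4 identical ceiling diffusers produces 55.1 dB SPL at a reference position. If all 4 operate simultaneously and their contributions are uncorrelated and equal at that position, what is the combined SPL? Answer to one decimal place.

61.1 dB SPL

4 equal incoherent sources raise the level by 10·log₁₀(4) = 6.02 dB.
L_total = 55.1 + 6.02 = 61.1 dB SPL.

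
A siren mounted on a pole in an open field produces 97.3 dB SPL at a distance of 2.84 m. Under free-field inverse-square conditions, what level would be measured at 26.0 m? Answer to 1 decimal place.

Free-field point source: level drops by 20·log₁₀ of the distance ratio.
ΔL = −20·log₁₀(26.0/2.84) = -19.23 dB, so L₂ = 97.3 + (-19.23) = 78.1 dB SPL.

78.1 dB SPL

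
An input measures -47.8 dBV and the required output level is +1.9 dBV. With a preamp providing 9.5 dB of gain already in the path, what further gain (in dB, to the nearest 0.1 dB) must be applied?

40.2 dB

The required make-up gain is the shortfall in the dB sum.
G = +1.9 − (-47.8) − 9.5 = 40.2 dB.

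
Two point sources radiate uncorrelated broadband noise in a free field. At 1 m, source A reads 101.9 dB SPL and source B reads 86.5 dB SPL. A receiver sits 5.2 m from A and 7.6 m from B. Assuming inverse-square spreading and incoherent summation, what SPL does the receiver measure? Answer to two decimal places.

87.64 dB SPL

At the listener: L_A = 101.9 − 20·log₁₀(5.2) = 87.580 dB; L_B = 86.5 − 20·log₁₀(7.6) = 68.884 dB.
Combined: 10·log₁₀(10^(87.580/10)+10^(68.884/10)) = 87.64 dB SPL.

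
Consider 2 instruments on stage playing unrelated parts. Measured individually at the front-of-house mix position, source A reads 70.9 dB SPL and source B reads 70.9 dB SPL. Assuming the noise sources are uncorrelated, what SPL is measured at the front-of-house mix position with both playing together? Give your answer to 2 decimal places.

73.91 dB SPL

Uncorrelated sources add in intensity (power), not in dB.
L_total = 10·log₁₀(10^(70.9/10) + 10^(70.9/10)) = 10·log₁₀(24610000) = 73.91 dB SPL.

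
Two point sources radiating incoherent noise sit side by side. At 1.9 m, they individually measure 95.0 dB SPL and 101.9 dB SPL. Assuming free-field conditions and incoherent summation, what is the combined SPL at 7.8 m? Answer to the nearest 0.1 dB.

Combined at 1.9 m: 10·log₁₀(10^(95.0/10)+10^(101.9/10)) = 102.71 dB SPL.
Then apply −20·log₁₀(7.8/1.9) = -12.27 dB → 90.4 dB SPL.

90.4 dB SPL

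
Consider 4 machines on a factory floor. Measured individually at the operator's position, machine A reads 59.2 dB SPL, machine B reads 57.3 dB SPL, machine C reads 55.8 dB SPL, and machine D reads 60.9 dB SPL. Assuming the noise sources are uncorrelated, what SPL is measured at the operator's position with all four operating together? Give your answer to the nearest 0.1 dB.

64.7 dB SPL

Incoherent sources sum as intensities:
L_total = 10·log₁₀(10^(59.2/10) + 10^(57.3/10) + 10^(55.8/10) + 10^(60.9/10)) = 10·log₁₀(2979000) = 64.7 dB SPL.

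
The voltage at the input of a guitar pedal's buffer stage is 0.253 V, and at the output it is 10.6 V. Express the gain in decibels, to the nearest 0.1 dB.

Voltage ratio → dB uses the 20·log₁₀ form:
20·log₁₀(10.6/0.253) = 20·log₁₀(41.90) = 32.4 dB.

32.4 dB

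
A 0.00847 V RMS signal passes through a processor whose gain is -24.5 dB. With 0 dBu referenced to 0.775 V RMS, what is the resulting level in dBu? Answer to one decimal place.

-63.7 dBu

Input level: 20·log₁₀(0.00847/0.775) = -39.23 dBu.
Output: -39.23 − 24.5 = -63.7 dBu.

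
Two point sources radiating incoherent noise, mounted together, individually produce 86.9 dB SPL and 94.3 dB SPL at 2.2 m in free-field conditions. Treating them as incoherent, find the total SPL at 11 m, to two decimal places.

81.05 dB SPL

Combined at 2.2 m: 10·log₁₀(10^(86.9/10)+10^(94.3/10)) = 95.026 dB SPL.
Then apply −20·log₁₀(11/2.2) = -13.979 dB → 81.05 dB SPL.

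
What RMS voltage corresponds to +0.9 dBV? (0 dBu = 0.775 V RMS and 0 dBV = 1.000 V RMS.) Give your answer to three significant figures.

V = 1.000 V × 10^(+0.9/20).
= 1.000 × 1.109 = 1.11 V.

1.11 V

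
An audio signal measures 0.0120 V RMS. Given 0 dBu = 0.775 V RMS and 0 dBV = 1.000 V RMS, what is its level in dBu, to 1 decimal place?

-36.2 dBu

dBu = 20·log₁₀(V / 0.775 V).
20·log₁₀(0.0120/0.775) = -36.2 dBu.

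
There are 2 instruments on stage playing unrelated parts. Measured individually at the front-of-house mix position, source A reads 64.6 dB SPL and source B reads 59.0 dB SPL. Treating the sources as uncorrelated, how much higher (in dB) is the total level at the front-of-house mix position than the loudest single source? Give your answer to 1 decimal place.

1.1 dB

Add the sources as powers (linear), then convert back to dB:
L_total = 10·log₁₀(10^(64.6/10) + 10^(59.0/10)) = 65.66 dB SPL.
Excess over the loudest (64.6 dB): 65.66 − 64.6 = 1.1 dB.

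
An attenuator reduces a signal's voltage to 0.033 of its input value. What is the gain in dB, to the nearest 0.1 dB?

-29.6 dB

Voltage is an amplitude quantity, so gain = 20·log₁₀(V_out/V_in).
20·log₁₀(0.033) = -29.6 dB.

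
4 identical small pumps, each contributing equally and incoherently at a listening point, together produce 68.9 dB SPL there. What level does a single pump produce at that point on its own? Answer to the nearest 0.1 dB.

62.9 dB SPL

4 equal incoherent sources add 10·log₁₀(4) = 6.02 dB over one source.
L_one = 68.9 − 6.02 = 62.9 dB SPL.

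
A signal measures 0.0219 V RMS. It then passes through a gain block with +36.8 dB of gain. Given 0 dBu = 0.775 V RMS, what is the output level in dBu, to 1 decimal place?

+5.8 dBu

Input level: 20·log₁₀(0.0219/0.775) = -30.98 dBu.
Output: -30.98 + 36.8 = +5.8 dBu.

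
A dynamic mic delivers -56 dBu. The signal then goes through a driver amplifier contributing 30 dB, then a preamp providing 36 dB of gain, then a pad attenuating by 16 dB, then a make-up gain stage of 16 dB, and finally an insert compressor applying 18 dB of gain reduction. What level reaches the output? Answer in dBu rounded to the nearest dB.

Cascaded gains and losses add directly in dB.
-56 + 30 + 36 − 16 + 16 − 18 = -8 dBu.

-8 dBu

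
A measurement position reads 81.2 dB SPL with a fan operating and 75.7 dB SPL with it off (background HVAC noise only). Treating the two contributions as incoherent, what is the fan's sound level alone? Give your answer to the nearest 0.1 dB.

Remove the background by subtracting linear intensities:
L_src = 10·log₁₀(10^(81.2/10) − 10^(75.7/10)) = 10·log₁₀(94670000) = 79.8 dB SPL.

79.8 dB SPL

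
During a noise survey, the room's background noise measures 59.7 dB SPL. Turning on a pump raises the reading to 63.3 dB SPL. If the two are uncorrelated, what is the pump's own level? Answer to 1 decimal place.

60.8 dB SPL

Subtract intensities: L_src = 10·log₁₀(10^(L_total/10) − 10^(L_bg/10)).
L_src = 10·log₁₀(10^(63.3/10) − 10^(59.7/10)) = 10·log₁₀(1205000) = 60.8 dB SPL.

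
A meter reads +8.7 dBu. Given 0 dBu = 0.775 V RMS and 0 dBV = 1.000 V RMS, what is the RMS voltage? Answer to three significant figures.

V = 0.775 V × 10^(+8.7/20).
= 0.775 × 2.723 = 2.11 V.

2.11 V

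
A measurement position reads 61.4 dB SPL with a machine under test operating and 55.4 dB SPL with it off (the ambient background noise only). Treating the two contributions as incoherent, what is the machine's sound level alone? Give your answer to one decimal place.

Remove the background by subtracting linear intensities:
L_src = 10·log₁₀(10^(61.4/10) − 10^(55.4/10)) = 10·log₁₀(1034000) = 60.1 dB SPL.

60.1 dB SPL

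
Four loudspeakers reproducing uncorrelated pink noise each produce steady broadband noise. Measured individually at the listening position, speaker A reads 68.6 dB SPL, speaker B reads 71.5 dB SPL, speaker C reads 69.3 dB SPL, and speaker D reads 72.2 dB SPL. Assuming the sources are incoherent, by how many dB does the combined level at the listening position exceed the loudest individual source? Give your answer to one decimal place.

4.5 dB

Uncorrelated sources add in intensity (power), not in dB.
L_total = 10·log₁₀(10^(68.6/10) + 10^(71.5/10) + 10^(69.3/10) + 10^(72.2/10)) = 76.67 dB SPL.
Excess over the loudest (72.2 dB): 76.67 − 72.2 = 4.5 dB.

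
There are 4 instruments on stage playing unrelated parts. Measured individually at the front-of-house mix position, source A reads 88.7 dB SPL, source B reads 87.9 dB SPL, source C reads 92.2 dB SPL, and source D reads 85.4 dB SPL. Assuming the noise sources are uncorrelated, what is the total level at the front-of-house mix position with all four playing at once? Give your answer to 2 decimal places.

Uncorrelated sources add in intensity (power), not in dB.
L_total = 10·log₁₀(10^(88.7/10) + 10^(87.9/10) + 10^(92.2/10) + 10^(85.4/10)) = 10·log₁₀(3364000000) = 95.27 dB SPL.

95.27 dB SPL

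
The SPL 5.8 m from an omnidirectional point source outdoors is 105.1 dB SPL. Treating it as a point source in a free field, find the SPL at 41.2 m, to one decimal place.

For a point source in a free field, ΔL = −20·log₁₀(d₂/d₁).
ΔL = −20·log₁₀(41.2/5.8) = -17.03 dB, so L₂ = 105.1 + (-17.03) = 88.1 dB SPL.

88.1 dB SPL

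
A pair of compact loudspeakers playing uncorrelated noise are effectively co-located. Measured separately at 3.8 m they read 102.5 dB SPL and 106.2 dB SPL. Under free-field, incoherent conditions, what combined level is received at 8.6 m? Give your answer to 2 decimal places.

Combined at 3.8 m: 10·log₁₀(10^(102.5/10)+10^(106.2/10)) = 107.743 dB SPL.
Then apply −20·log₁₀(8.6/3.8) = -7.094 dB → 100.65 dB SPL.

100.65 dB SPL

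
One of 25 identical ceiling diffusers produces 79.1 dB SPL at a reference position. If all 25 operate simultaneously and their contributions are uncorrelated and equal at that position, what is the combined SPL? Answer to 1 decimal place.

25 equal incoherent sources raise the level by 10·log₁₀(25) = 13.98 dB.
L_total = 79.1 + 13.98 = 93.1 dB SPL.

93.1 dB SPL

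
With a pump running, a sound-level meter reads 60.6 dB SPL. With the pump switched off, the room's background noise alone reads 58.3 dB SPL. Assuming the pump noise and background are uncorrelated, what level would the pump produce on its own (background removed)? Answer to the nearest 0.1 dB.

56.7 dB SPL

Background correction is a power subtraction:
L_src = 10·log₁₀(10^(60.6/10) − 10^(58.3/10)) = 10·log₁₀(472100) = 56.7 dB SPL.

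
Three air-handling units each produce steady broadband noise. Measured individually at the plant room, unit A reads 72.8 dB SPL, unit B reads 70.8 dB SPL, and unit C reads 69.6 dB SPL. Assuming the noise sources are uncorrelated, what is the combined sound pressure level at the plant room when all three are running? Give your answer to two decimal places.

76.04 dB SPL

Add the sources as powers (linear), then convert back to dB:
L_total = 10·log₁₀(10^(72.8/10) + 10^(70.8/10) + 10^(69.6/10)) = 10·log₁₀(40200000) = 76.04 dB SPL.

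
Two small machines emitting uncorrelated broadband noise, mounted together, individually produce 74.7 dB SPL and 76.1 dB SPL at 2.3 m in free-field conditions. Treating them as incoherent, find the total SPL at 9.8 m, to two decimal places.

Combined at 2.3 m: 10·log₁₀(10^(74.7/10)+10^(76.1/10)) = 78.466 dB SPL.
Then apply −20·log₁₀(9.8/2.3) = -12.590 dB → 65.88 dB SPL.

65.88 dB SPL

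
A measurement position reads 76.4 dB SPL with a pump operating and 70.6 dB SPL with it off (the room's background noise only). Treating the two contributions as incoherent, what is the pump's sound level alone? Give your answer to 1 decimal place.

Subtract intensities: L_src = 10·log₁₀(10^(L_total/10) − 10^(L_bg/10)).
L_src = 10·log₁₀(10^(76.4/10) − 10^(70.6/10)) = 10·log₁₀(32170000) = 75.1 dB SPL.

75.1 dB SPL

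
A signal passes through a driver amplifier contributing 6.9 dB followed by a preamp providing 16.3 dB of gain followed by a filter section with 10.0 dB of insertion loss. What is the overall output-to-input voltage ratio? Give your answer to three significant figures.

4.57

Net gain = 6.9 + 16.3 + (−10.0) = 13.2 dB.
Voltage ratio = 10^(13.2/20) = 4.57.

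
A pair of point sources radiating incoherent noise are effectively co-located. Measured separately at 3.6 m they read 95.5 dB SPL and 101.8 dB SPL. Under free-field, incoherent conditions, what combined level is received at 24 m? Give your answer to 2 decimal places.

86.24 dB SPL

Combined at 3.6 m: 10·log₁₀(10^(95.5/10)+10^(101.8/10)) = 102.715 dB SPL.
Then apply −20·log₁₀(24/3.6) = -16.478 dB → 86.24 dB SPL.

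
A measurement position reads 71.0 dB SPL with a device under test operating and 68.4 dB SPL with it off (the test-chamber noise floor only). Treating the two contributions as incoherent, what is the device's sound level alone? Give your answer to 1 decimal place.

Subtract intensities: L_src = 10·log₁₀(10^(L_total/10) − 10^(L_bg/10)).
L_src = 10·log₁₀(10^(71.0/10) − 10^(68.4/10)) = 10·log₁₀(5671000) = 67.5 dB SPL.

67.5 dB SPL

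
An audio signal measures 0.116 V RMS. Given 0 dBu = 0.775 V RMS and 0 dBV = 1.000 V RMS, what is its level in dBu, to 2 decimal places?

-16.50 dBu

dBu = 20·log₁₀(V / 0.775 V).
20·log₁₀(0.116/0.775) = -16.50 dBu.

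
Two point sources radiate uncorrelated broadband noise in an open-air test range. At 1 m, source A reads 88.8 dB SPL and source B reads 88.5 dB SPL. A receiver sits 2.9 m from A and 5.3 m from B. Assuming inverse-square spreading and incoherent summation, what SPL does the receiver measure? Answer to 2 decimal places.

At the listener: L_A = 88.8 − 20·log₁₀(2.9) = 79.552 dB; L_B = 88.5 − 20·log₁₀(5.3) = 74.014 dB.
Combined: 10·log₁₀(10^(79.552/10)+10^(74.014/10)) = 80.62 dB SPL.

80.62 dB SPL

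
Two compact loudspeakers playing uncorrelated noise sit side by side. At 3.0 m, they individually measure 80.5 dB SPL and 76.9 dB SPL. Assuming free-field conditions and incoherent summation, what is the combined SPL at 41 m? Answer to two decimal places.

Combined at 3.0 m: 10·log₁₀(10^(80.5/10)+10^(76.9/10)) = 82.073 dB SPL.
Then apply −20·log₁₀(41/3.0) = -22.713 dB → 59.36 dB SPL.

59.36 dB SPL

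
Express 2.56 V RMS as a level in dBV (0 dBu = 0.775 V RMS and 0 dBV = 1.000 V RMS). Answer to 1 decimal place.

+8.2 dBV

dBV = 20·log₁₀(V / 1.000 V).
20·log₁₀(2.56/1.000) = +8.2 dBV.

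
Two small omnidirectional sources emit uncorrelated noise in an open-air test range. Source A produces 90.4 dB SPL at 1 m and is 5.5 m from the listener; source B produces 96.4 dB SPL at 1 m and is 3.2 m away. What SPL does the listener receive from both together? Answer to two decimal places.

86.65 dB SPL

At the listener: L_A = 90.4 − 20·log₁₀(5.5) = 75.593 dB; L_B = 96.4 − 20·log₁₀(3.2) = 86.297 dB.
Combined: 10·log₁₀(10^(75.593/10)+10^(86.297/10)) = 86.65 dB SPL.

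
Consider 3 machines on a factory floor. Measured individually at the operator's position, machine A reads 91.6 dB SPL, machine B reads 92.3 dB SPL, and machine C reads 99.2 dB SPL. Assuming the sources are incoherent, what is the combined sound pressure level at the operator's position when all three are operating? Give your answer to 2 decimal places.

Add the sources as powers (linear), then convert back to dB:
L_total = 10·log₁₀(10^(91.6/10) + 10^(92.3/10) + 10^(99.2/10)) = 10·log₁₀(11461000000) = 100.59 dB SPL.

100.59 dB SPL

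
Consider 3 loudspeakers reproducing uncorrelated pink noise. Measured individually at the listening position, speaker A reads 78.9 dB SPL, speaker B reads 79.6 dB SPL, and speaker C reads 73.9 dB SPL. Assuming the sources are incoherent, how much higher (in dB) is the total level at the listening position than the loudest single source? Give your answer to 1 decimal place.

3.3 dB

Uncorrelated sources add in intensity (power), not in dB.
L_total = 10·log₁₀(10^(78.9/10) + 10^(79.6/10) + 10^(73.9/10)) = 82.86 dB SPL.
Excess over the loudest (79.6 dB): 82.86 − 79.6 = 3.3 dB.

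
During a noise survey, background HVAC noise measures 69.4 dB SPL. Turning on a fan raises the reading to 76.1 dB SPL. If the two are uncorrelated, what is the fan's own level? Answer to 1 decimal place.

75.1 dB SPL

Background correction is a power subtraction:
L_src = 10·log₁₀(10^(76.1/10) − 10^(69.4/10)) = 10·log₁₀(32030000) = 75.1 dB SPL.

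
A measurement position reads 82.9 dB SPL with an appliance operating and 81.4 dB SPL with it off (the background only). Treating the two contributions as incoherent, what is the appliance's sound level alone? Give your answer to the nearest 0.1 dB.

Subtract intensities: L_src = 10·log₁₀(10^(L_total/10) − 10^(L_bg/10)).
L_src = 10·log₁₀(10^(82.9/10) − 10^(81.4/10)) = 10·log₁₀(56950000) = 77.6 dB SPL.

77.6 dB SPL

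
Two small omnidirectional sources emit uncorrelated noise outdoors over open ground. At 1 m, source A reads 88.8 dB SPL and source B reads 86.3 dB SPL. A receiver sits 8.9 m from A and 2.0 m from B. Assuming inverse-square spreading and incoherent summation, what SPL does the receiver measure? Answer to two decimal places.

At the listener: L_A = 88.8 − 20·log₁₀(8.9) = 69.812 dB; L_B = 86.3 − 20·log₁₀(2.0) = 80.279 dB.
Combined: 10·log₁₀(10^(69.812/10)+10^(80.279/10)) = 80.65 dB SPL.

80.65 dB SPL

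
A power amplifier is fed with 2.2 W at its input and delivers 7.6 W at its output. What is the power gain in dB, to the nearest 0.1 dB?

5.4 dB

Power ratio → dB uses the 10·log₁₀ form:
10·log₁₀(7.6/2.2) = 10·log₁₀(3.455) = 5.4 dB.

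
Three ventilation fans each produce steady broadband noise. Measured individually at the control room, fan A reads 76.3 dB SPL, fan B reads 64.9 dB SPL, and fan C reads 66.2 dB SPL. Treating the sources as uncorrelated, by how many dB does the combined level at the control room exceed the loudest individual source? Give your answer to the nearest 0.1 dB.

Incoherent sources sum as intensities:
L_total = 10·log₁₀(10^(76.3/10) + 10^(64.9/10) + 10^(66.2/10)) = 76.98 dB SPL.
Excess over the loudest (76.3 dB): 76.98 − 76.3 = 0.7 dB.

0.7 dB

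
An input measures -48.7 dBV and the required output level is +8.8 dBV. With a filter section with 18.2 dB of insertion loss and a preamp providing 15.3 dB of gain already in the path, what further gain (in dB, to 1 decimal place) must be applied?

60.4 dB

The required make-up gain is the shortfall in the dB sum.
G = +8.8 − (-48.7) + 18.2 − 15.3 = 60.4 dB.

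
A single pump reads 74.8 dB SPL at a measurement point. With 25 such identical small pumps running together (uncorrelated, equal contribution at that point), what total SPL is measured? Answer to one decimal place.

88.8 dB SPL

25 equal incoherent sources raise the level by 10·log₁₀(25) = 13.98 dB.
L_total = 74.8 + 13.98 = 88.8 dB SPL.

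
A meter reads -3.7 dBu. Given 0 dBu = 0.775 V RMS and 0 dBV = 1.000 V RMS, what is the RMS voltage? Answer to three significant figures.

0.506 V

V = 0.775 V × 10^(-3.7/20).
= 0.775 × 0.6531 = 0.506 V.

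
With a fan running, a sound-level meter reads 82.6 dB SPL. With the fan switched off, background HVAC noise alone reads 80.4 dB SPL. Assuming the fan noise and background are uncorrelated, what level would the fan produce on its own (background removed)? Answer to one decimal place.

Subtract intensities: L_src = 10·log₁₀(10^(L_total/10) − 10^(L_bg/10)).
L_src = 10·log₁₀(10^(82.6/10) − 10^(80.4/10)) = 10·log₁₀(72320000) = 78.6 dB SPL.

78.6 dB SPL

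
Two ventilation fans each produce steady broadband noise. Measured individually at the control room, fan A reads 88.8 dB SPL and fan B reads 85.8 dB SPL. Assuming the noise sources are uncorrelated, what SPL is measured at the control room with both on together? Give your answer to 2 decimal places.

90.56 dB SPL

Incoherent sources sum as intensities:
L_total = 10·log₁₀(10^(88.8/10) + 10^(85.8/10)) = 10·log₁₀(1139000000) = 90.56 dB SPL.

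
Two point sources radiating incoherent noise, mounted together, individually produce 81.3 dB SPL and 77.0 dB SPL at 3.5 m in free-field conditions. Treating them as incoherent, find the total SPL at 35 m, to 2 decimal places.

Combined at 3.5 m: 10·log₁₀(10^(81.3/10)+10^(77.0/10)) = 82.672 dB SPL.
Then apply −20·log₁₀(35/3.5) = -20.000 dB → 62.67 dB SPL.

62.67 dB SPL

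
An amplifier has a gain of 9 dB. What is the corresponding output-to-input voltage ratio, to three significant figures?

2.82

Voltage ratio = 10^(dB/20).
10^(9/20) = 10^(0.4500) = 2.82.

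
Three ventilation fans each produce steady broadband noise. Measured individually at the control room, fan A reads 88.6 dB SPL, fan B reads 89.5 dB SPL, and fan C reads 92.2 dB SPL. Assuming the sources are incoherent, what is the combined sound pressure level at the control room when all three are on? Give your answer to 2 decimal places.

Add the sources as powers (linear), then convert back to dB:
L_total = 10·log₁₀(10^(88.6/10) + 10^(89.5/10) + 10^(92.2/10)) = 10·log₁₀(3275000000) = 95.15 dB SPL.

95.15 dB SPL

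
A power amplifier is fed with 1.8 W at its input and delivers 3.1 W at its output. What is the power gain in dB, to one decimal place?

Power ratio → dB uses the 10·log₁₀ form:
10·log₁₀(3.1/1.8) = 10·log₁₀(1.722) = 2.4 dB.

2.4 dB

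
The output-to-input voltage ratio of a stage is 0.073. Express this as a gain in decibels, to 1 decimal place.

Voltage ratio → dB uses the 20·log₁₀ form:
20·log₁₀(0.073) = -22.7 dB.

-22.7 dB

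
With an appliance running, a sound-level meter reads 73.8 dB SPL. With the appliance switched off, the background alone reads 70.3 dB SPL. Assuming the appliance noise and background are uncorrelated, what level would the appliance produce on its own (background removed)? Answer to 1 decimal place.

Subtract intensities: L_src = 10·log₁₀(10^(L_total/10) − 10^(L_bg/10)).
L_src = 10·log₁₀(10^(73.8/10) − 10^(70.3/10)) = 10·log₁₀(13270000) = 71.2 dB SPL.

71.2 dB SPL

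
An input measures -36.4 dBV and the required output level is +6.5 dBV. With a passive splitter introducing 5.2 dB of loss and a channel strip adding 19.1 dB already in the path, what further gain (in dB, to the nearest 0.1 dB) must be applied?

The required make-up gain is the shortfall in the dB sum.
G = +6.5 − (-36.4) + 5.2 − 19.1 = 29.0 dB.

29.0 dB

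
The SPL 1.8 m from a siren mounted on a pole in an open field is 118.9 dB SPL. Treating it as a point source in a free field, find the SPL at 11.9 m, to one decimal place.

For a point source in a free field, ΔL = −20·log₁₀(d₂/d₁).
ΔL = −20·log₁₀(11.9/1.8) = -16.41 dB, so L₂ = 118.9 + (-16.41) = 102.5 dB SPL.

102.5 dB SPL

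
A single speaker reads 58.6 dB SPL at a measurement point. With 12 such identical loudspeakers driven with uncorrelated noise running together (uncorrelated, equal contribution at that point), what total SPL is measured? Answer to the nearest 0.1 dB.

69.4 dB SPL

12 equal incoherent sources raise the level by 10·log₁₀(12) = 10.79 dB.
L_total = 58.6 + 10.79 = 69.4 dB SPL.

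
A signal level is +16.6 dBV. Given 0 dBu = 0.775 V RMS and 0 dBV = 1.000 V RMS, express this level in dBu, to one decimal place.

+18.8 dBu

The offset between the scales is 20·log₁₀(0.775/1.000) = −2.214 dB.
So dBu = +16.6 + 2.214 = +18.8 dBu.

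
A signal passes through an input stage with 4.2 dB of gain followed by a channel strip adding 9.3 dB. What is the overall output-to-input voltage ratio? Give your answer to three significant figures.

Net gain = 4.2 + 9.3 = 13.5 dB.
Voltage ratio = 10^(13.5/20) = 4.73.

4.73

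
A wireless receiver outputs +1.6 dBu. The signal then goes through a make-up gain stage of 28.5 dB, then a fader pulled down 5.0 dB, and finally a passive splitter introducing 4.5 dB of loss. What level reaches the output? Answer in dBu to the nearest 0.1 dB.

+20.6 dBu

Gain stages sum in dB:
+1.6 + 28.5 − 5.0 − 4.5 = +20.6 dBu.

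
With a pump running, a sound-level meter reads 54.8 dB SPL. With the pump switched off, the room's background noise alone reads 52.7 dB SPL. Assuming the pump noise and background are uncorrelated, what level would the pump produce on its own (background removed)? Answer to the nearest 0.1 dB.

Background correction is a power subtraction:
L_src = 10·log₁₀(10^(54.8/10) − 10^(52.7/10)) = 10·log₁₀(115800) = 50.6 dB SPL.

50.6 dB SPL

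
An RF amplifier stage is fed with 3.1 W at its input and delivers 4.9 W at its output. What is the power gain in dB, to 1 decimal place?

2.0 dB

Power is a power quantity, so gain = 10·log₁₀(P_out/P_in).
10·log₁₀(4.9/3.1) = 10·log₁₀(1.581) = 2.0 dB.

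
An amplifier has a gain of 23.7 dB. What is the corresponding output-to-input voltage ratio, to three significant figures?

15.3

Voltage ratio = 10^(dB/20).
10^(23.7/20) = 10^(1.185) = 15.3.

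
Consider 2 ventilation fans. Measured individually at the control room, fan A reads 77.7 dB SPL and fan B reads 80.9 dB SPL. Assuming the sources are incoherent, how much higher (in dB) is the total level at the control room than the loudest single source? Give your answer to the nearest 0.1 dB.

Add the sources as powers (linear), then convert back to dB:
L_total = 10·log₁₀(10^(77.7/10) + 10^(80.9/10)) = 82.60 dB SPL.
Excess over the loudest (80.9 dB): 82.60 − 80.9 = 1.7 dB.

1.7 dB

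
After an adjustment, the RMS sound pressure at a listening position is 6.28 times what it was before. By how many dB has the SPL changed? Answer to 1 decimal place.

16.0 dB

SPL change from a pressure ratio uses the 20·log₁₀ form:
20·log₁₀(6.28) = 16.0 dB.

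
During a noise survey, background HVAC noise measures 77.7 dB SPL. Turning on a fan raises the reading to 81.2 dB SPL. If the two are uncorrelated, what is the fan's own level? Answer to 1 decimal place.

Background correction is a power subtraction:
L_src = 10·log₁₀(10^(81.2/10) − 10^(77.7/10)) = 10·log₁₀(72940000) = 78.6 dB SPL.

78.6 dB SPL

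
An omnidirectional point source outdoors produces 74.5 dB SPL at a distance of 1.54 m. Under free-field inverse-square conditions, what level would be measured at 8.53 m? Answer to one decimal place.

59.6 dB SPL

Free-field point source: level drops by 20·log₁₀ of the distance ratio.
ΔL = −20·log₁₀(8.53/1.54) = -14.87 dB, so L₂ = 74.5 + (-14.87) = 59.6 dB SPL.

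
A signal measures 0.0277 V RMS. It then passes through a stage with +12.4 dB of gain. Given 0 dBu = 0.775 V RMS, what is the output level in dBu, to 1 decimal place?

-16.5 dBu

Input level: 20·log₁₀(0.0277/0.775) = -28.94 dBu.
Output: -28.94 + 12.4 = -16.5 dBu.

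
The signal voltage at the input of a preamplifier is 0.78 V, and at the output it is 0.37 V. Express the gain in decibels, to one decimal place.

Voltage is an amplitude quantity, so gain = 20·log₁₀(V_out/V_in).
20·log₁₀(0.37/0.78) = 20·log₁₀(0.4744) = -6.5 dB.

-6.5 dB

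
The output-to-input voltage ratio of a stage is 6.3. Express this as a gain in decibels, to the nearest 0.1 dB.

16.0 dB

Voltage ratio → dB uses the 20·log₁₀ form:
20·log₁₀(6.3) = 16.0 dB.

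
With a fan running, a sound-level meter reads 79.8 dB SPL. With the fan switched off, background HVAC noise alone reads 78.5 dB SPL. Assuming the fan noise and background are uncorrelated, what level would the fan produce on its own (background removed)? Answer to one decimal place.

Remove the background by subtracting linear intensities:
L_src = 10·log₁₀(10^(79.8/10) − 10^(78.5/10)) = 10·log₁₀(24700000) = 73.9 dB SPL.

73.9 dB SPL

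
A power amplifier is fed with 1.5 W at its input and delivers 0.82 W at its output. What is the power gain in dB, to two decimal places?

Power ratio → dB uses the 10·log₁₀ form:
10·log₁₀(0.82/1.5) = 10·log₁₀(0.5467) = -2.62 dB.

-2.62 dB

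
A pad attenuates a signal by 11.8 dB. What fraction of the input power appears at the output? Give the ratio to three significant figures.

0.0661

Power ratio = 10^(dB/10).
10^(-11.8/10) = 10^(-1.180) = 0.0661.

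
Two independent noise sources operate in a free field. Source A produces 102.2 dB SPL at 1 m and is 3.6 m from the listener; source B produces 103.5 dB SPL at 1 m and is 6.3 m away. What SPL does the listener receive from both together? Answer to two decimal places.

At the listener: L_A = 102.2 − 20·log₁₀(3.6) = 91.074 dB; L_B = 103.5 − 20·log₁₀(6.3) = 87.513 dB.
Combined: 10·log₁₀(10^(91.074/10)+10^(87.513/10)) = 92.66 dB SPL.

92.66 dB SPL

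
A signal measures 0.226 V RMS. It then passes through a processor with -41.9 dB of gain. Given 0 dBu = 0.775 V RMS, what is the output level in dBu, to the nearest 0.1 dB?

-52.6 dBu

Input level: 20·log₁₀(0.226/0.775) = -10.70 dBu.
Output: -10.70 − 41.9 = -52.6 dBu.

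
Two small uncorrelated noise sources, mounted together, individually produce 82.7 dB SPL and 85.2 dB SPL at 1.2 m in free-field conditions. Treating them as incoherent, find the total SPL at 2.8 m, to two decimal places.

79.78 dB SPL

Combined at 1.2 m: 10·log₁₀(10^(82.7/10)+10^(85.2/10)) = 87.138 dB SPL.
Then apply −20·log₁₀(2.8/1.2) = -7.360 dB → 79.78 dB SPL.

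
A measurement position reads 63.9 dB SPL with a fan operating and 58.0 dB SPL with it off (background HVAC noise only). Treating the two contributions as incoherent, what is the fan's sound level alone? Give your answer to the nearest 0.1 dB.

Background correction is a power subtraction:
L_src = 10·log₁₀(10^(63.9/10) − 10^(58.0/10)) = 10·log₁₀(1824000) = 62.6 dB SPL.

62.6 dB SPL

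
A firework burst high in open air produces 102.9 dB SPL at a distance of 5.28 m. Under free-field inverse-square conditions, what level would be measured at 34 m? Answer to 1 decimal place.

86.7 dB SPL

Inverse-square spreading gives ΔL = −20·log₁₀(d₂/d₁).
ΔL = −20·log₁₀(34/5.28) = -16.18 dB, so L₂ = 102.9 + (-16.18) = 86.7 dB SPL.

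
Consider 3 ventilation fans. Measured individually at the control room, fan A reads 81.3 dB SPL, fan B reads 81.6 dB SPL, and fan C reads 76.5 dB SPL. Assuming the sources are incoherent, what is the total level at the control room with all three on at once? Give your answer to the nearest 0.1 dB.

Uncorrelated sources add in intensity (power), not in dB.
L_total = 10·log₁₀(10^(81.3/10) + 10^(81.6/10) + 10^(76.5/10)) = 10·log₁₀(324100000) = 85.1 dB SPL.

85.1 dB SPL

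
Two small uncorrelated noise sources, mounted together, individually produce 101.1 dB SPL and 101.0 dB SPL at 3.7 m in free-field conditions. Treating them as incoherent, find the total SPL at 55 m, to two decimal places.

Combined at 3.7 m: 10·log₁₀(10^(101.1/10)+10^(101.0/10)) = 104.061 dB SPL.
Then apply −20·log₁₀(55/3.7) = -23.443 dB → 80.62 dB SPL.

80.62 dB SPL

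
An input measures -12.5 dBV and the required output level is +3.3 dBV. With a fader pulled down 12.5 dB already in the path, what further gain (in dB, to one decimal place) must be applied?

The required make-up gain is the shortfall in the dB sum.
G = +3.3 − (-12.5) + 12.5 = 28.3 dB.

28.3 dB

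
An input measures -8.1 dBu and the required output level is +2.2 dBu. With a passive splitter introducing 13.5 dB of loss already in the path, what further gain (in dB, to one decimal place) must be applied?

The required make-up gain is the shortfall in the dB sum.
G = +2.2 − (-8.1) + 13.5 = 23.8 dB.

23.8 dB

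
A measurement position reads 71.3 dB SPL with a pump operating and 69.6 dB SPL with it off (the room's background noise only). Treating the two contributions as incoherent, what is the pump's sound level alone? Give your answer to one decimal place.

Remove the background by subtracting linear intensities:
L_src = 10·log₁₀(10^(71.3/10) − 10^(69.6/10)) = 10·log₁₀(4370000) = 66.4 dB SPL.

66.4 dB SPL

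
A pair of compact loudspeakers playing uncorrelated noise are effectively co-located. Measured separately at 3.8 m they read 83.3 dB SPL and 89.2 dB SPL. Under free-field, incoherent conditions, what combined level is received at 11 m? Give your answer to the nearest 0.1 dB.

Combined at 3.8 m: 10·log₁₀(10^(83.3/10)+10^(89.2/10)) = 90.19 dB SPL.
Then apply −20·log₁₀(11/3.8) = -9.23 dB → 81.0 dB SPL.

81.0 dB SPL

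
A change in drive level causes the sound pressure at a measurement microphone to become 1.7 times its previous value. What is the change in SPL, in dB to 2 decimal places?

4.61 dB

SPL change from a pressure ratio uses the 20·log₁₀ form:
20·log₁₀(1.7) = 4.61 dB.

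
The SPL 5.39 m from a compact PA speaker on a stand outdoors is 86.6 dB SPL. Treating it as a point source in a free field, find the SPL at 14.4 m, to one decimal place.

For a point source in a free field, ΔL = −20·log₁₀(d₂/d₁).
ΔL = −20·log₁₀(14.4/5.39) = -8.54 dB, so L₂ = 86.6 + (-8.54) = 78.1 dB SPL.

78.1 dB SPL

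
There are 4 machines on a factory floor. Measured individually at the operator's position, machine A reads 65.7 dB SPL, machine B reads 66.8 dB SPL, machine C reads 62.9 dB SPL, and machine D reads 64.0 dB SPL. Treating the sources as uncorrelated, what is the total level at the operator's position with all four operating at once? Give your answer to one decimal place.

71.1 dB SPL

Add the sources as powers (linear), then convert back to dB:
L_total = 10·log₁₀(10^(65.7/10) + 10^(66.8/10) + 10^(62.9/10) + 10^(64.0/10)) = 10·log₁₀(12960000) = 71.1 dB SPL.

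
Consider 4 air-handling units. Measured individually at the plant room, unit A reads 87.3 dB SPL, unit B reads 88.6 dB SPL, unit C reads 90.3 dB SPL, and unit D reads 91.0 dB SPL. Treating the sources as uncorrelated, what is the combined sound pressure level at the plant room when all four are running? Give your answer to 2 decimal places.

Incoherent sources sum as intensities:
L_total = 10·log₁₀(10^(87.3/10) + 10^(88.6/10) + 10^(90.3/10) + 10^(91.0/10)) = 10·log₁₀(3592000000) = 95.55 dB SPL.

95.55 dB SPL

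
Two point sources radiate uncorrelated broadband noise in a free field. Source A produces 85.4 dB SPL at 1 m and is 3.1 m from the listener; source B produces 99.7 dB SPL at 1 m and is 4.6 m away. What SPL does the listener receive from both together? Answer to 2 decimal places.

86.79 dB SPL

At the listener: L_A = 85.4 − 20·log₁₀(3.1) = 75.573 dB; L_B = 99.7 − 20·log₁₀(4.6) = 86.445 dB.
Combined: 10·log₁₀(10^(75.573/10)+10^(86.445/10)) = 86.79 dB SPL.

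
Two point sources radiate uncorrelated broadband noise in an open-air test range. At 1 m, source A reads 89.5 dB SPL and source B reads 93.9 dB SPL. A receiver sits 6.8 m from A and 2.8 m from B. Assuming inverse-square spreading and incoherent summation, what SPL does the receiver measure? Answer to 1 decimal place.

85.2 dB SPL

At the listener: L_A = 89.5 − 20·log₁₀(6.8) = 72.85 dB; L_B = 93.9 − 20·log₁₀(2.8) = 84.96 dB.
Combined: 10·log₁₀(10^(72.85/10)+10^(84.96/10)) = 85.2 dB SPL.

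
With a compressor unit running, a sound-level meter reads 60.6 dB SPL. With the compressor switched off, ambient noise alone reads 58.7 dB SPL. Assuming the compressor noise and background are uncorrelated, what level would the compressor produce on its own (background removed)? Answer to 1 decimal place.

Subtract intensities: L_src = 10·log₁₀(10^(L_total/10) − 10^(L_bg/10)).
L_src = 10·log₁₀(10^(60.6/10) − 10^(58.7/10)) = 10·log₁₀(406800) = 56.1 dB SPL.

56.1 dB SPL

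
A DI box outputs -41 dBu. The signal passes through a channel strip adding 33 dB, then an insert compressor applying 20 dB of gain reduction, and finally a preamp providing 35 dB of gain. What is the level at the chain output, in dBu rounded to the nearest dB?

+7 dBu

Gain stages sum in dB:
-41 + 33 − 20 + 35 = +7 dBu.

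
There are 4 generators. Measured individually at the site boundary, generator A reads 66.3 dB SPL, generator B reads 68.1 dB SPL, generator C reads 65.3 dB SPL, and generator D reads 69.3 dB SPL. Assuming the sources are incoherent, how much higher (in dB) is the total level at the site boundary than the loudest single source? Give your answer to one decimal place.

4.2 dB

Add the sources as powers (linear), then convert back to dB:
L_total = 10·log₁₀(10^(66.3/10) + 10^(68.1/10) + 10^(65.3/10) + 10^(69.3/10)) = 73.55 dB SPL.
Excess over the loudest (69.3 dB): 73.55 − 69.3 = 4.2 dB.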